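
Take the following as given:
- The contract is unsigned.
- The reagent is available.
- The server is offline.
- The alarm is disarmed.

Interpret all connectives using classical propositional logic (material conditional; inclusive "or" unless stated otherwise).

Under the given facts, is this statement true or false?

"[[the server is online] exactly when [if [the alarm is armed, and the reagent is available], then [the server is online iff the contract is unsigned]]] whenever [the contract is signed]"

The statement is true.

Let P = "the contract is signed" (F), R = "the server is online" (F), S = "the alarm is armed" (F), Q = "the reagent is available" (T).
In symbols: P -> (R <-> ((S & Q) -> (R <-> ~P)))

S & Q = F & T = F
~P = ~F = T
R <-> ~P = F <-> T = F
(S & Q) -> (R <-> ~P) = F -> F = T
R <-> ((S & Q) -> (R <-> ~P)) = F <-> T = F
P -> (R <-> ((S & Q) -> (R <-> ~P))) = F -> F = T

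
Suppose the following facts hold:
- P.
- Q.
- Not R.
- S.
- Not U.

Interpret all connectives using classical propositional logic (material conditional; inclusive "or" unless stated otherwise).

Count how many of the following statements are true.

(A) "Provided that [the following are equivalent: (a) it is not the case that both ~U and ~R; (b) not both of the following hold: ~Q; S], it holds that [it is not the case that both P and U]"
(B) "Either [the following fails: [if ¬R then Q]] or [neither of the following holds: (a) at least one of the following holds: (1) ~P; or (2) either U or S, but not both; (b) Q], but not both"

(A): This is ((¬U ↑ ¬R) ↔ (¬Q ↑ S)) → (P ↑ U).

¬U = ¬F = T
¬R = ¬F = T
¬U ↑ ¬R = T ↑ T = F
¬Q = ¬T = F
¬Q ↑ S = F ↑ T = T
(¬U ↑ ¬R) ↔ (¬Q ↑ S) = F ↔ T = F
P ↑ U = T ↑ F = T
((¬U ↑ ¬R) ↔ (¬Q ↑ S)) → (P ↑ U) = F → T = T
So (A) is true.

(B): This is ¬(¬R → Q) ⊕ ((¬P ∨ (U ⊕ S)) ↓ Q).

¬R = ¬F = T
¬R → Q = T → T = T
¬(¬R → Q) = ¬T = F
¬P = ¬T = F
U ⊕ S = F ⊕ T = T
¬P ∨ (U ⊕ S) = F ∨ T = T
(¬P ∨ (U ⊕ S)) ↓ Q = T ↓ T = F
¬(¬R → Q) ⊕ ((¬P ∨ (U ⊕ S)) ↓ Q) = F ⊕ F = F
Hence (B) is false.

True statements: 1.

1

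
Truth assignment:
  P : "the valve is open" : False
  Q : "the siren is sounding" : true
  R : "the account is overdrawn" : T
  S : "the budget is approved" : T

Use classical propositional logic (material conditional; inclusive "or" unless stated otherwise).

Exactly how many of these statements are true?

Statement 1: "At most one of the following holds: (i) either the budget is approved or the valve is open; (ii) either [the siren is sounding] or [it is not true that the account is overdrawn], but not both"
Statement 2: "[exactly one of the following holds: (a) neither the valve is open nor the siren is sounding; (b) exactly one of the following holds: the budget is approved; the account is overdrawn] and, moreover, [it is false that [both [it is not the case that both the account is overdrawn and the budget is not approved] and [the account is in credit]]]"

0

Statement 1: This is (S | P) nand (Q xor ~R).

S | P = T | F = T
~R = ~T = F
Q xor ~R = T xor F = T
(S | P) nand (Q xor ~R) = T nand T = F
Thus Statement 1 is false.

Statement 2: Formalization: ((P nor Q) xor (S xor R)) & ~((R nand ~S) & ~R)

P nor Q = F nor T = F
S xor R = T xor T = F
(P nor Q) xor (S xor R) = F xor F = F
~S = ~T = F
R nand ~S = T nand F = T
~R = ~T = F
(R nand ~S) & ~R = T & F = F
~((R nand ~S) & ~R) = ~F = T
((P nor Q) xor (S xor R)) & ~((R nand ~S) & ~R) = F & T = F
Thus Statement 2 is false.

True statements: 0 (none).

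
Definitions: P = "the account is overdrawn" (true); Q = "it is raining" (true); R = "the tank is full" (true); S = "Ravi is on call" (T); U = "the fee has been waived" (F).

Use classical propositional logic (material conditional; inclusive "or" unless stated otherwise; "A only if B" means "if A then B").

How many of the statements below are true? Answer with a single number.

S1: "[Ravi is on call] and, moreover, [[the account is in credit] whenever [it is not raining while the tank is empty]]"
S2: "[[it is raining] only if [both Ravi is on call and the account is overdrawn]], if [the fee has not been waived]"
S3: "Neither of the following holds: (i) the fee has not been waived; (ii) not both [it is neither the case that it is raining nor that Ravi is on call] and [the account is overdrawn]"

2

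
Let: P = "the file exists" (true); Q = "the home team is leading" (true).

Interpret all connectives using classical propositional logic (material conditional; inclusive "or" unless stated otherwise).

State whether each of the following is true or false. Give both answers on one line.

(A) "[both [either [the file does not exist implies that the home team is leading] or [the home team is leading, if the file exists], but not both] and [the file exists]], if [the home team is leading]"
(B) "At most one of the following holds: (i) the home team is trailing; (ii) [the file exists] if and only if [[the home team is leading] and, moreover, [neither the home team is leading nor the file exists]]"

(A): This is Q -> (((not P -> Q) xor (P -> Q)) and P).

not P = not True = False
not P -> Q = False -> True = True
P -> Q = True -> True = True
(not P -> Q) xor (P -> Q) = True xor True = False
((not P -> Q) xor (P -> Q)) and P = False and True = False
Q -> (((not P -> Q) xor (P -> Q)) and P) = True -> False = False
So (A) is false.

(B): Formalization: not Q nand (P iff (Q and (Q nor P)))

not Q = not True = False
Q nor P = True nor True = False
Q and (Q nor P) = True and False = False
P iff (Q and (Q nor P)) = True iff False = False
not Q nand (P iff (Q and (Q nor P))) = False nand False = True
Hence (B) is true.

(A) F; (B) T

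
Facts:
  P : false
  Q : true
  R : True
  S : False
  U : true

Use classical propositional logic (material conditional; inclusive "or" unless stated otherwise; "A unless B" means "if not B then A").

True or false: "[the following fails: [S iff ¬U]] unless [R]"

True.

In symbols: ~(S <-> ~U) | R

~U = ~T = F
S <-> ~U = F <-> F = T
~(S <-> ~U) = ~T = F
~(S <-> ~U) | R = F | T = T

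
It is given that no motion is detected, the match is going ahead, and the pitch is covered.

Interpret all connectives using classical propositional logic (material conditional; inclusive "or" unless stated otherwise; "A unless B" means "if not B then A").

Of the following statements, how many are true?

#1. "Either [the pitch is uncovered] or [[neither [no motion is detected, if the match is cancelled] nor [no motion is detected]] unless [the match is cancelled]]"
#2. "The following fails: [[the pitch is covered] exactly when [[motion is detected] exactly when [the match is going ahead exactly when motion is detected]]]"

Let R = "the pitch is covered" (T), Q = "the match is cancelled" (F), P = "motion is detected" (F).

#1: In symbols: ~R | (((Q -> ~P) nor ~P) | Q)

~R = ~T = F
~P = ~F = T
Q -> ~P = F -> T = T
~P = ~F = T
(Q -> ~P) nor ~P = T nor T = F
((Q -> ~P) nor ~P) | Q = F | F = F
~R | (((Q -> ~P) nor ~P) | Q) = F | F = F
Hence #1 is false.

#2: In symbols: ~(R <-> (P <-> (~Q <-> P)))

~Q = ~F = T
~Q <-> P = T <-> F = F
P <-> (~Q <-> P) = F <-> F = T
R <-> (P <-> (~Q <-> P)) = T <-> T = T
~(R <-> (P <-> (~Q <-> P))) = ~T = F
Thus #2 is false.

True statements: 0 (none).

0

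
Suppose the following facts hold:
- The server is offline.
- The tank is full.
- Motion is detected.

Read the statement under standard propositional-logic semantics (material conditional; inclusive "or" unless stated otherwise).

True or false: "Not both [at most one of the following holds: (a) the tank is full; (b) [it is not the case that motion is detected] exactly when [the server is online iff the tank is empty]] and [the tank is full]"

Let Q = "the tank is full" (True), R = "motion is detected" (True), P = "the server is online" (False).
Formalization: (Q nand (not R iff (P iff not Q))) nand Q

not R = not True = False
not Q = not True = False
P iff not Q = False iff False = True
not R iff (P iff not Q) = False iff True = False
Q nand (not R iff (P iff not Q)) = True nand False = True
(Q nand (not R iff (P iff not Q))) nand Q = True nand True = False

False.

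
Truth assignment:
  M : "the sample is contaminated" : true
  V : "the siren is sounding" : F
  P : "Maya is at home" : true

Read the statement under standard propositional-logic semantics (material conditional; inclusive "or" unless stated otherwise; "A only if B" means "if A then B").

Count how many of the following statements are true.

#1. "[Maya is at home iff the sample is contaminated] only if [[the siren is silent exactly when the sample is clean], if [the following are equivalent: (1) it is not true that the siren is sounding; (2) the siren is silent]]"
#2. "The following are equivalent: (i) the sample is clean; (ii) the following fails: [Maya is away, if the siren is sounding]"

1

#1: Formalization: (P iff M) -> ((not V iff not V) -> (not V iff not M))

P iff M = True iff True = True
not V = not False = True
not V = not False = True
not V iff not V = True iff True = True
not V = not False = True
not M = not True = False
not V iff not M = True iff False = False
(not V iff not V) -> (not V iff not M) = True -> False = False
(P iff M) -> ((not V iff not V) -> (not V iff not M)) = True -> False = False
Hence #1 is false.

#2: Formalization: not M iff not (V -> not P)

not M = not True = False
not P = not True = False
V -> not P = False -> False = True
not (V -> not P) = not True = False
not M iff not (V -> not P) = False iff False = True
So #2 is true.

1 of the 2 statements is true (#2).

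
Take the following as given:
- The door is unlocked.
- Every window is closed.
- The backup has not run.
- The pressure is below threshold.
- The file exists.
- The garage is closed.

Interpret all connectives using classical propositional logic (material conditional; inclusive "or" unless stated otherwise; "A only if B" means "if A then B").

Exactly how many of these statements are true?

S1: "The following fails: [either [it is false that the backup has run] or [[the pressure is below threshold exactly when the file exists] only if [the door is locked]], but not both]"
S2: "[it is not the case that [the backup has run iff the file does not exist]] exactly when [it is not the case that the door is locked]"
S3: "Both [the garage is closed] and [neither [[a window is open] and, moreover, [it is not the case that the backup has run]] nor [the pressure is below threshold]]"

0

Let G = "the backup has run" (F), V = "the pressure is above threshold" (F), R = "the file exists" (T), U = "the door is locked" (F), W = "the garage is closed" (T), H = "a window is open" (F).

S1: This is ¬(¬G ⊕ ((¬V ↔ R) → U)).

¬G = ¬F = T
¬V = ¬F = T
¬V ↔ R = T ↔ T = T
(¬V ↔ R) → U = T → F = F
¬G ⊕ ((¬V ↔ R) → U) = T ⊕ F = T
¬(¬G ⊕ ((¬V ↔ R) → U)) = ¬T = F
So S1 is false.

S2: In symbols: ¬(G ↔ ¬R) ↔ ¬U

¬R = ¬T = F
G ↔ ¬R = F ↔ F = T
¬(G ↔ ¬R) = ¬T = F
¬U = ¬F = T
¬(G ↔ ¬R) ↔ ¬U = F ↔ T = F
Hence S2 is false.

S3: In symbols: W ∧ ((H ∧ ¬G) ↓ ¬V)

¬G = ¬F = T
H ∧ ¬G = F ∧ T = F
¬V = ¬F = T
(H ∧ ¬G) ↓ ¬V = F ↓ T = F
W ∧ ((H ∧ ¬G) ↓ ¬V) = T ∧ F = F
Hence S3 is false.

True statements: 0 (none).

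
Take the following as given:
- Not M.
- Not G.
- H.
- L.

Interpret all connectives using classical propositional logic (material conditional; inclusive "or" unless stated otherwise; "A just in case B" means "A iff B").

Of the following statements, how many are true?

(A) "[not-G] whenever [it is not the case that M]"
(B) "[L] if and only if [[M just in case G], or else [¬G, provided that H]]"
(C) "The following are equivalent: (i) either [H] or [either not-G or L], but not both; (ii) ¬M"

(A): Formalization: ~M -> ~G

~M = ~F = T
~G = ~F = T
~M -> ~G = T -> T = T
So (A) is true.

(B): Formalization: L <-> ((M <-> G) | (H -> ~G))

M <-> G = F <-> F = T
~G = ~F = T
H -> ~G = T -> T = T
(M <-> G) | (H -> ~G) = T | T = T
L <-> ((M <-> G) | (H -> ~G)) = T <-> T = T
So (B) is true.

(C): This is (H xor (~G | L)) <-> ~M.

~G = ~F = T
~G | L = T | T = T
H xor (~G | L) = T xor T = F
~M = ~F = T
(H xor (~G | L)) <-> ~M = F <-> T = F
Thus (C) is false.

True statements: 2 ((A), (B)).

2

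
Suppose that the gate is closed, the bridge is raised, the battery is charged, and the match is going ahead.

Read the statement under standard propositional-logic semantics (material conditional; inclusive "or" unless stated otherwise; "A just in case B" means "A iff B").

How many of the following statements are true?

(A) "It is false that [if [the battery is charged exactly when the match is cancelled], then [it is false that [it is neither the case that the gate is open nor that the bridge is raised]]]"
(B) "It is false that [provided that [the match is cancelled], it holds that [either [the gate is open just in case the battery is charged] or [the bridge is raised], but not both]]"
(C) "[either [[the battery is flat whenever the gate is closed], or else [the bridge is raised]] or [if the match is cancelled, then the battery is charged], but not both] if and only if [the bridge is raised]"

Let S = "the battery is charged" (T), M = "the match is cancelled" (F), P = "the gate is open" (F), H = "the bridge is raised" (T).

(A): This is ¬((S ↔ M) → ¬(P ↓ H)).

S ↔ M = T ↔ F = F
P ↓ H = F ↓ T = F
¬(P ↓ H) = ¬F = T
(S ↔ M) → ¬(P ↓ H) = F → T = T
¬((S ↔ M) → ¬(P ↓ H)) = ¬T = F
Thus (A) is false.

(B): Parsed as ¬(M → ((P ↔ S) ⊕ H))

P ↔ S = F ↔ T = F
(P ↔ S) ⊕ H = F ⊕ T = T
M → ((P ↔ S) ⊕ H) = F → T = T
¬(M → ((P ↔ S) ⊕ H)) = ¬T = F
Thus (B) is false.

(C): Formalization: (((¬P → ¬S) ∨ H) ⊕ (M → S)) ↔ H

¬P = ¬F = T
¬S = ¬T = F
¬P → ¬S = T → F = F
(¬P → ¬S) ∨ H = F ∨ T = T
M → S = F → T = T
((¬P → ¬S) ∨ H) ⊕ (M → S) = T ⊕ T = F
(((¬P → ¬S) ∨ H) ⊕ (M → S)) ↔ H = F ↔ T = F
So (C) is false.

True statements: 0 (none).

0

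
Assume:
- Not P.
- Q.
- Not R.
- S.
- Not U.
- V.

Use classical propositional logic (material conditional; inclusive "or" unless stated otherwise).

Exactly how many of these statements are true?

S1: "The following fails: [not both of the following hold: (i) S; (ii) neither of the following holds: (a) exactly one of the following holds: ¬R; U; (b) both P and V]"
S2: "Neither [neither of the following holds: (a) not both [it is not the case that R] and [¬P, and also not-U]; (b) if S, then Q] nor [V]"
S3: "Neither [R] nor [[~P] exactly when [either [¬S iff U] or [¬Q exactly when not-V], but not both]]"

S1: In symbols: ~(S nand ((~R xor U) nor (P & V)))

~R = ~F = T
~R xor U = T xor F = T
P & V = F & T = F
(~R xor U) nor (P & V) = T nor F = F
S nand ((~R xor U) nor (P & V)) = T nand F = T
~(S nand ((~R xor U) nor (P & V))) = ~T = F
Hence S1 is false.

S2: Parsed as ((~R nand (~P & ~U)) nor (S -> Q)) nor V

~R = ~F = T
~P = ~F = T
~U = ~F = T
~P & ~U = T & T = T
~R nand (~P & ~U) = T nand T = F
S -> Q = T -> T = T
(~R nand (~P & ~U)) nor (S -> Q) = F nor T = F
((~R nand (~P & ~U)) nor (S -> Q)) nor V = F nor T = F
So S2 is false.

S3: This is R nor (~P <-> ((~S <-> U) xor (~Q <-> ~V))).

~P = ~F = T
~S = ~T = F
~S <-> U = F <-> F = T
~Q = ~T = F
~V = ~T = F
~Q <-> ~V = F <-> F = T
(~S <-> U) xor (~Q <-> ~V) = T xor T = F
~P <-> ((~S <-> U) xor (~Q <-> ~V)) = T <-> F = F
R nor (~P <-> ((~S <-> U) xor (~Q <-> ~V))) = F nor F = T
So S3 is true.

Count: 1.

1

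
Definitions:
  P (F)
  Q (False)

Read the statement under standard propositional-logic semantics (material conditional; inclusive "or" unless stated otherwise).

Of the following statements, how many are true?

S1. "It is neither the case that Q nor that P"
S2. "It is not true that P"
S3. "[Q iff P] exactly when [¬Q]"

3

S1: In symbols: Q nor P

Q nor P = F nor F = T
So S1 is true.

S2: Parsed as ~P

~P = ~F = T
Hence S2 is true.

S3: Parsed as (Q <-> P) <-> ~Q

Q <-> P = F <-> F = T
~Q = ~F = T
(Q <-> P) <-> ~Q = T <-> T = T
Thus S3 is true.

Count: 3.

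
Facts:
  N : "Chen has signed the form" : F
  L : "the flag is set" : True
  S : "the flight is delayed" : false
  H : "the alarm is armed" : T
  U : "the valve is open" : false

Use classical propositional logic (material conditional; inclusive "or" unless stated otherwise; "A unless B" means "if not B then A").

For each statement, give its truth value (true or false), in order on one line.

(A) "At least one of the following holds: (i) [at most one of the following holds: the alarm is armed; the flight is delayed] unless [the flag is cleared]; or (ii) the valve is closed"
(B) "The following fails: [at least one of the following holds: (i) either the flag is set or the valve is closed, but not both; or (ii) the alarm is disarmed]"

(A) T, (B) T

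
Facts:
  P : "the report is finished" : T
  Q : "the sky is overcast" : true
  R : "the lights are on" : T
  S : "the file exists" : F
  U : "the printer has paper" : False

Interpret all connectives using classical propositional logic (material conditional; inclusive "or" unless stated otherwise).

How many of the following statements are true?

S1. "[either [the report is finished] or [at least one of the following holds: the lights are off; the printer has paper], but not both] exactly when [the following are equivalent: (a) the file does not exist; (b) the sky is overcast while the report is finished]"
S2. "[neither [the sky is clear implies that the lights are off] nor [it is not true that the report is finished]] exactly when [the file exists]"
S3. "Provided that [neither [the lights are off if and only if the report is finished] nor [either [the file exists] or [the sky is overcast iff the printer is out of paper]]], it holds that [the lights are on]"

3

S1: This is (P xor (not R or U)) iff (not S iff (Q and P)).

not R = not True = False
not R or U = False or False = False
P xor (not R or U) = True xor False = True
not S = not False = True
Q and P = True and True = True
not S iff (Q and P) = True iff True = True
(P xor (not R or U)) iff (not S iff (Q and P)) = True iff True = True
So S1 is true.

S2: This is ((not Q -> not R) nor not P) iff S.

not Q = not True = False
not R = not True = False
not Q -> not R = False -> False = True
not P = not True = False
(not Q -> not R) nor not P = True nor False = False
((not Q -> not R) nor not P) iff S = False iff False = True
Hence S2 is true.

S3: Parsed as ((not R iff P) nor (S or (Q iff not U))) -> R

not R = not True = False
not R iff P = False iff True = False
not U = not False = True
Q iff not U = True iff True = True
S or (Q iff not U) = False or True = True
(not R iff P) nor (S or (Q iff not U)) = False nor True = False
((not R iff P) nor (S or (Q iff not U))) -> R = False -> True = True
So S3 is true.

Count: 3.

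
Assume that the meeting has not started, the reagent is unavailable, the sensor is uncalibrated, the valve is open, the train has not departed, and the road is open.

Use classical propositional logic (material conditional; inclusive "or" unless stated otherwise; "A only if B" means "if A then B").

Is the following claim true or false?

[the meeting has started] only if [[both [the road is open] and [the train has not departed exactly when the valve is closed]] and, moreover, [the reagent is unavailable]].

True.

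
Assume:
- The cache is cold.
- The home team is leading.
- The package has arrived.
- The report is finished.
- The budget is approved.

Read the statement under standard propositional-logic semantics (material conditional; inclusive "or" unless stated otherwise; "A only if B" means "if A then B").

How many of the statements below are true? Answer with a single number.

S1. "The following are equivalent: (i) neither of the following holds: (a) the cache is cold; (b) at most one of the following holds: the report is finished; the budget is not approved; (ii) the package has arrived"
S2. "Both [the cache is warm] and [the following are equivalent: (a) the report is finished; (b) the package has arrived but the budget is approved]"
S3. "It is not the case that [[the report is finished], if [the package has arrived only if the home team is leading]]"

0

Let L = "the cache is warm" (F), M = "the report is finished" (T), W = "the budget is approved" (T), U = "the package has arrived" (T), H = "the home team is leading" (T).

S1: Formalization: (~L nor (M nand ~W)) <-> U

~L = ~F = T
~W = ~T = F
M nand ~W = T nand F = T
~L nor (M nand ~W) = T nor T = F
(~L nor (M nand ~W)) <-> U = F <-> T = F
Thus S1 is false.

S2: This is L & (M <-> (U & W)).

U & W = T & T = T
M <-> (U & W) = T <-> T = T
L & (M <-> (U & W)) = F & T = F
So S2 is false.

S3: Parsed as ~((U -> H) -> M)

U -> H = T -> T = T
(U -> H) -> M = T -> T = T
~((U -> H) -> M) = ~T = F
Thus S3 is false.

True statements: 0 (none).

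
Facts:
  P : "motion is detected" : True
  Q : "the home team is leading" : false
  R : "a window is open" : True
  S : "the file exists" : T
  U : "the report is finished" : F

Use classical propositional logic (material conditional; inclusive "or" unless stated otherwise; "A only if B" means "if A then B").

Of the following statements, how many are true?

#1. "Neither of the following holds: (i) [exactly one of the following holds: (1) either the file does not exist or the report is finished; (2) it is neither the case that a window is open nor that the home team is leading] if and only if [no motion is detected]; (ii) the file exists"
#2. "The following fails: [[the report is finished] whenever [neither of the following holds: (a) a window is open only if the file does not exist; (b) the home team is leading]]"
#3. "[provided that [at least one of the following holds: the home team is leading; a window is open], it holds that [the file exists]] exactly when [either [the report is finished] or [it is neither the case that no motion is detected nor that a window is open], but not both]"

1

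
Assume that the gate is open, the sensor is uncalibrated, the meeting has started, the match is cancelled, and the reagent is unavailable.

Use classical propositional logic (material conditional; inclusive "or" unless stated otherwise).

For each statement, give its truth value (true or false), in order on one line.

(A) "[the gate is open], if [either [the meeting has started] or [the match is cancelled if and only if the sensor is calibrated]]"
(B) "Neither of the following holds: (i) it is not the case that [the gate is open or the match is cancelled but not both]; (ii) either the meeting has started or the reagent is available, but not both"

Let W = "the meeting has started" (T), D = "the match is cancelled" (T), G = "the sensor is calibrated" (F), R = "the gate is open" (T), P = "the reagent is available" (F).

(A): Formalization: (W ∨ (D ↔ G)) → R

D ↔ G = T ↔ F = F
W ∨ (D ↔ G) = T ∨ F = T
(W ∨ (D ↔ G)) → R = T → T = T
Thus (A) is true.

(B): This is ¬(R ⊕ D) ↓ (W ⊕ P).

R ⊕ D = T ⊕ T = F
¬(R ⊕ D) = ¬F = T
W ⊕ P = T ⊕ F = T
¬(R ⊕ D) ↓ (W ⊕ P) = T ↓ T = F
Hence (B) is false.

(A) true / (B) false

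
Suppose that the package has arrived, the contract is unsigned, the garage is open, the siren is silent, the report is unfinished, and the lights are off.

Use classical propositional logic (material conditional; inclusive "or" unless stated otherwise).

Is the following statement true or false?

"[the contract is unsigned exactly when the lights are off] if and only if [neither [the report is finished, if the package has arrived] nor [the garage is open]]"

The statement is false.

Let D = "the contract is signed" (F), U = "the lights are on" (F), W = "the package has arrived" (T), Q = "the report is finished" (F), V = "the garage is closed" (F).
This is (~D <-> ~U) <-> ((W -> Q) nor ~V).

~D = ~F = T
~U = ~F = T
~D <-> ~U = T <-> T = T
W -> Q = T -> F = F
~V = ~F = T
(W -> Q) nor ~V = F nor T = F
(~D <-> ~U) <-> ((W -> Q) nor ~V) = T <-> F = F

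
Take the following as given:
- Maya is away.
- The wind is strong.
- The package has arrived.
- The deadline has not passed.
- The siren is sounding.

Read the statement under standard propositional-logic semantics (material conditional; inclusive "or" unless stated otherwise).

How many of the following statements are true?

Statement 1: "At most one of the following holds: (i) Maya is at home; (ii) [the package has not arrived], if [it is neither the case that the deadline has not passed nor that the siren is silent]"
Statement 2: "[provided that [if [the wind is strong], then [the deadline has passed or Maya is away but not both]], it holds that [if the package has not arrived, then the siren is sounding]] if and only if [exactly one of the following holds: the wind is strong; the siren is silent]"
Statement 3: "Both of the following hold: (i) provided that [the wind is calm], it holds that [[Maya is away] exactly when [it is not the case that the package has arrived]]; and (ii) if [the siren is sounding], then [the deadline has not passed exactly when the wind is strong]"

3

Let P = "Maya is at home" (F), S = "the deadline has passed" (F), U = "the siren is sounding" (T), R = "the package has arrived" (T), Q = "the wind is strong" (T).

Statement 1: Formalization: P ↑ ((¬S ↓ ¬U) → ¬R)

¬S = ¬F = T
¬U = ¬T = F
¬S ↓ ¬U = T ↓ F = F
¬R = ¬T = F
(¬S ↓ ¬U) → ¬R = F → F = T
P ↑ ((¬S ↓ ¬U) → ¬R) = F ↑ T = T
So Statement 1 is true.

Statement 2: Formalization: ((Q → (S ⊕ ¬P)) → (¬R → U)) ↔ (Q ⊕ ¬U)

¬P = ¬F = T
S ⊕ ¬P = F ⊕ T = T
Q → (S ⊕ ¬P) = T → T = T
¬R = ¬T = F
¬R → U = F → T = T
(Q → (S ⊕ ¬P)) → (¬R → U) = T → T = T
¬U = ¬T = F
Q ⊕ ¬U = T ⊕ F = T
((Q → (S ⊕ ¬P)) → (¬R → U)) ↔ (Q ⊕ ¬U) = T ↔ T = T
So Statement 2 is true.

Statement 3: Parsed as (¬Q → (¬P ↔ ¬R)) ∧ (U → (¬S ↔ Q))

¬Q = ¬T = F
¬P = ¬F = T
¬R = ¬T = F
¬P ↔ ¬R = T ↔ F = F
¬Q → (¬P ↔ ¬R) = F → F = T
¬S = ¬F = T
¬S ↔ Q = T ↔ T = T
U → (¬S ↔ Q) = T → T = T
(¬Q → (¬P ↔ ¬R)) ∧ (U → (¬S ↔ Q)) = T ∧ T = T
Hence Statement 3 is true.

3 of the 3 statements are true.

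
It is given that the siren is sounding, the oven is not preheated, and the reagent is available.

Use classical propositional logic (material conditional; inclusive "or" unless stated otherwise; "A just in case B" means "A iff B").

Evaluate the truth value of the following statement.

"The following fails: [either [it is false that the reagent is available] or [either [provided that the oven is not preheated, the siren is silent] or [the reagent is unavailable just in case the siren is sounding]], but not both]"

Let R = "the reagent is available" (T), Q = "the oven is preheated" (F), P = "the siren is sounding" (T).
Formalization: ~(~R xor ((~Q -> ~P) | (~R <-> P)))

~R = ~T = F
~Q = ~F = T
~P = ~T = F
~Q -> ~P = T -> F = F
~R = ~T = F
~R <-> P = F <-> T = F
(~Q -> ~P) | (~R <-> P) = F | F = F
~R xor ((~Q -> ~P) | (~R <-> P)) = F xor F = F
~(~R xor ((~Q -> ~P) | (~R <-> P))) = ~F = T

True.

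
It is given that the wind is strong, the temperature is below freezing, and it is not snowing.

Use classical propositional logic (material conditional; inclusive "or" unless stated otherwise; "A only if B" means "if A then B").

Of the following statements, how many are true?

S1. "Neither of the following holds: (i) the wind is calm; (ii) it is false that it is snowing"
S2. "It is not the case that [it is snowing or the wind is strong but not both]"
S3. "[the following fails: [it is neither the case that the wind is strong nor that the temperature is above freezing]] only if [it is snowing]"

0

Let D = "the wind is strong" (T), S = "it is snowing" (F), G = "the temperature is below freezing" (T).

S1: This is ~D nor ~S.

~D = ~T = F
~S = ~F = T
~D nor ~S = F nor T = F
So S1 is false.

S2: This is ~(S xor D).

S xor D = F xor T = T
~(S xor D) = ~T = F
Thus S2 is false.

S3: In symbols: ~(D nor ~G) -> S

~G = ~T = F
D nor ~G = T nor F = F
~(D nor ~G) = ~F = T
~(D nor ~G) -> S = T -> F = F
Hence S3 is false.

Count: 0.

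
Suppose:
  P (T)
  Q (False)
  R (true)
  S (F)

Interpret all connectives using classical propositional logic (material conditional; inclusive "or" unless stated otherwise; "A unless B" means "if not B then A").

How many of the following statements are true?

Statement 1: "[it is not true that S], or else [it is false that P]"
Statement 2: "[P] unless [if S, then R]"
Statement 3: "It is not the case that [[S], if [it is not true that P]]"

2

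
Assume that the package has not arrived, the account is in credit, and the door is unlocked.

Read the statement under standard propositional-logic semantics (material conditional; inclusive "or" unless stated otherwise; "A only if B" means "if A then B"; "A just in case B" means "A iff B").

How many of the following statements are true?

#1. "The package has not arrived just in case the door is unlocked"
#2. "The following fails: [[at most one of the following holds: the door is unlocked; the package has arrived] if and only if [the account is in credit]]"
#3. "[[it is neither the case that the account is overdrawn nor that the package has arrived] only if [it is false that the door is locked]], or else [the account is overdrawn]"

2

Let P = "the package has arrived" (F), R = "the door is locked" (F), Q = "the account is overdrawn" (F).

#1: In symbols: ~P <-> ~R

~P = ~F = T
~R = ~F = T
~P <-> ~R = T <-> T = T
So #1 is true.

#2: Formalization: ~((~R nand P) <-> ~Q)

~R = ~F = T
~R nand P = T nand F = T
~Q = ~F = T
(~R nand P) <-> ~Q = T <-> T = T
~((~R nand P) <-> ~Q) = ~T = F
So #2 is false.

#3: In symbols: ((Q nor P) -> ~R) | Q

Q nor P = F nor F = T
~R = ~F = T
(Q nor P) -> ~R = T -> T = T
((Q nor P) -> ~R) | Q = T | F = T
So #3 is true.

Count: 2.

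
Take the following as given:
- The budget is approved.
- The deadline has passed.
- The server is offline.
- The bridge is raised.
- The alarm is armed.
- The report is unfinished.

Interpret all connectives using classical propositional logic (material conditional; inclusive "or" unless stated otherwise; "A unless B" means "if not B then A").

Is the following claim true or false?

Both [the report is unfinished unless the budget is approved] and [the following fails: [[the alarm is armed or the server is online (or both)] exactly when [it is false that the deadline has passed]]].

Let V = "the report is finished" (F), P = "the budget is approved" (T), U = "the alarm is armed" (T), R = "the server is online" (F), Q = "the deadline has passed" (T).
In symbols: (¬V ∨ P) ∧ ¬((U ∨ R) ↔ ¬Q)

¬V = ¬F = T
¬V ∨ P = T ∨ T = T
U ∨ R = T ∨ F = T
¬Q = ¬T = F
(U ∨ R) ↔ ¬Q = T ↔ F = F
¬((U ∨ R) ↔ ¬Q) = ¬F = T
(¬V ∨ P) ∧ ¬((U ∨ R) ↔ ¬Q) = T ∧ T = T

True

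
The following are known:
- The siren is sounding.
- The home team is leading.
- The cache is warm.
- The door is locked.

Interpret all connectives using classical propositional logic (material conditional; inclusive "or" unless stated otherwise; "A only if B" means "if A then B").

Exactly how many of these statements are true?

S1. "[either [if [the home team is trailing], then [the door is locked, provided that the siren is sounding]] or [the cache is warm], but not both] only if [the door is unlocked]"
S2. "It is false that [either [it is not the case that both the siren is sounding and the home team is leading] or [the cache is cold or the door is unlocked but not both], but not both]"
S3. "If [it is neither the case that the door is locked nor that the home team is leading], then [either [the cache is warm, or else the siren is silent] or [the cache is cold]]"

Let N = "the home team is leading" (True), G = "the siren is sounding" (True), L = "the door is locked" (True), R = "the cache is warm" (True).

S1: This is ((not N -> (G -> L)) xor R) -> not L.

not N = not True = False
G -> L = True -> True = True
not N -> (G -> L) = False -> True = True
(not N -> (G -> L)) xor R = True xor True = False
not L = not True = False
((not N -> (G -> L)) xor R) -> not L = False -> False = True
Thus S1 is true.

S2: Formalization: not ((G nand N) xor (not R xor not L))

G nand N = True nand True = False
not R = not True = False
not L = not True = False
not R xor not L = False xor False = False
(G nand N) xor (not R xor not L) = False xor False = False
not ((G nand N) xor (not R xor not L)) = not False = True
So S2 is true.

S3: In symbols: (L nor N) -> ((R or not G) or not R)

L nor N = True nor True = False
not G = not True = False
R or not G = True or False = True
not R = not True = False
(R or not G) or not R = True or False = True
(L nor N) -> ((R or not G) or not R) = False -> True = True
Hence S3 is true.

Count: 3.

3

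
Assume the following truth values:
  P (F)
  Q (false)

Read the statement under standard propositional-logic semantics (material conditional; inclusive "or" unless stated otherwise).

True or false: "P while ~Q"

False

Values: P=F, Q=F.
In symbols: P & ~Q

~Q = ~F = T
P & ~Q = F & T = F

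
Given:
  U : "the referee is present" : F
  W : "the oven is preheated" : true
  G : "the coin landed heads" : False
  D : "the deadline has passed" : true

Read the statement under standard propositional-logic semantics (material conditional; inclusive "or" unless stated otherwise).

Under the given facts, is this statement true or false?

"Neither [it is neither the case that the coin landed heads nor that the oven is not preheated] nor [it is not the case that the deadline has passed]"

Values: G=F, W=T, D=T.
Parsed as (G ↓ ¬W) ↓ ¬D

¬W = ¬T = F
G ↓ ¬W = F ↓ F = T
¬D = ¬T = F
(G ↓ ¬W) ↓ ¬D = T ↓ F = F

False.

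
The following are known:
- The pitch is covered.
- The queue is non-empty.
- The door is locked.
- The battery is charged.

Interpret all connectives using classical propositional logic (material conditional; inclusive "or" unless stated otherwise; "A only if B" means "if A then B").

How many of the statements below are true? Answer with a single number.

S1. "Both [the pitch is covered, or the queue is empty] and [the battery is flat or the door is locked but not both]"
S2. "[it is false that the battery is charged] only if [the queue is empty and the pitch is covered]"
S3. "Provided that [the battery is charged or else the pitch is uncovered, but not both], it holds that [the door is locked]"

3

Let P = "the pitch is covered" (T), Q = "the queue is empty" (F), S = "the battery is charged" (T), R = "the door is locked" (T).

S1: Parsed as (P ∨ Q) ∧ (¬S ⊕ R)

P ∨ Q = T ∨ F = T
¬S = ¬T = F
¬S ⊕ R = F ⊕ T = T
(P ∨ Q) ∧ (¬S ⊕ R) = T ∧ T = T
Thus S1 is true.

S2: This is ¬S → (Q ∧ P).

¬S = ¬T = F
Q ∧ P = F ∧ T = F
¬S → (Q ∧ P) = F → F = T
Thus S2 is true.

S3: This is (S ⊕ ¬P) → R.

¬P = ¬T = F
S ⊕ ¬P = T ⊕ F = T
(S ⊕ ¬P) → R = T → T = T
Thus S3 is true.

Count: 3.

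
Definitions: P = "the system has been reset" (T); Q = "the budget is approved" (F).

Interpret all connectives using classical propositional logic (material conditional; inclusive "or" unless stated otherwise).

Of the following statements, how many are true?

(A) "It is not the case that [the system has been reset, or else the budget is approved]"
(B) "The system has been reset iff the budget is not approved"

1

(A): Parsed as ~(P | Q)

P | Q = T | F = T
~(P | Q) = ~T = F
Thus (A) is false.

(B): Formalization: P <-> ~Q

~Q = ~F = T
P <-> ~Q = T <-> T = T
Thus (B) is true.

1 of the 2 statements is true ((B)).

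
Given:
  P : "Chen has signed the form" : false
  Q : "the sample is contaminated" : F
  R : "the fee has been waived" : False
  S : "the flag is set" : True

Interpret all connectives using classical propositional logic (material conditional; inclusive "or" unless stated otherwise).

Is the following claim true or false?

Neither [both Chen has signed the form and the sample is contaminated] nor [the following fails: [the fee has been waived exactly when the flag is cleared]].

Formalization: (P & Q) nor ~(R <-> ~S)

P & Q = F & F = F
~S = ~T = F
R <-> ~S = F <-> F = T
~(R <-> ~S) = ~T = F
(P & Q) nor ~(R <-> ~S) = F nor F = T

True.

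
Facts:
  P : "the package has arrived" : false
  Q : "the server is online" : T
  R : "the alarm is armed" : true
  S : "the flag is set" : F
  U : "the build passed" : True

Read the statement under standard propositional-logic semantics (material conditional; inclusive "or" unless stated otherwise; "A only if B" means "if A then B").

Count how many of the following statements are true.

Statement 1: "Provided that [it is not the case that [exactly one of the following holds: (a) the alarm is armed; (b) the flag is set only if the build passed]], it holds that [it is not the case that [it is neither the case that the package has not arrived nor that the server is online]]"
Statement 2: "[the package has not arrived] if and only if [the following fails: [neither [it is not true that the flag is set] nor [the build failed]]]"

2

Statement 1: Parsed as ¬(R ⊕ (S → U)) → ¬(¬P ↓ Q)

S → U = F → T = T
R ⊕ (S → U) = T ⊕ T = F
¬(R ⊕ (S → U)) = ¬F = T
¬P = ¬F = T
¬P ↓ Q = T ↓ T = F
¬(¬P ↓ Q) = ¬F = T
¬(R ⊕ (S → U)) → ¬(¬P ↓ Q) = T → T = T
Thus Statement 1 is true.

Statement 2: In symbols: ¬P ↔ ¬(¬S ↓ ¬U)

¬P = ¬F = T
¬S = ¬F = T
¬U = ¬T = F
¬S ↓ ¬U = T ↓ F = F
¬(¬S ↓ ¬U) = ¬F = T
¬P ↔ ¬(¬S ↓ ¬U) = T ↔ T = T
So Statement 2 is true.

Count: 2.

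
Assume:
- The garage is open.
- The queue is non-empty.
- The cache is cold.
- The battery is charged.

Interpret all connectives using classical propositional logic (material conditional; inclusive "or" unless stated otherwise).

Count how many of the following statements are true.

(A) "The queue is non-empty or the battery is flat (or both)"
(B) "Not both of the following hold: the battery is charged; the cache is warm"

2

Let Q = "the queue is empty" (F), S = "the battery is charged" (T), R = "the cache is warm" (F).

(A): Parsed as ¬Q ∨ ¬S

¬Q = ¬F = T
¬S = ¬T = F
¬Q ∨ ¬S = T ∨ F = T
Thus (A) is true.

(B): In symbols: S ↑ R

S ↑ R = T ↑ F = T
Hence (B) is true.

Count: 2.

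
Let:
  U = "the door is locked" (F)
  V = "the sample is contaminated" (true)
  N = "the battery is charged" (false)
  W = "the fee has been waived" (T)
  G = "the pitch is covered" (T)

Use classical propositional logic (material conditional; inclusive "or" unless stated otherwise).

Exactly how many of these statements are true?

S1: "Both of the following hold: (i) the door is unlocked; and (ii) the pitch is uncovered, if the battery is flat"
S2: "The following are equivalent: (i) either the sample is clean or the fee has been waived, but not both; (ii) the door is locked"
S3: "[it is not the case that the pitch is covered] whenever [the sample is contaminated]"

0

S1: This is ~U & (~N -> ~G).

~U = ~F = T
~N = ~F = T
~G = ~T = F
~N -> ~G = T -> F = F
~U & (~N -> ~G) = T & F = F
Thus S1 is false.

S2: Formalization: (~V xor W) <-> U

~V = ~T = F
~V xor W = F xor T = T
(~V xor W) <-> U = T <-> F = F
Hence S2 is false.

S3: Formalization: V -> ~G

~G = ~T = F
V -> ~G = T -> F = F
So S3 is false.

Count: 0.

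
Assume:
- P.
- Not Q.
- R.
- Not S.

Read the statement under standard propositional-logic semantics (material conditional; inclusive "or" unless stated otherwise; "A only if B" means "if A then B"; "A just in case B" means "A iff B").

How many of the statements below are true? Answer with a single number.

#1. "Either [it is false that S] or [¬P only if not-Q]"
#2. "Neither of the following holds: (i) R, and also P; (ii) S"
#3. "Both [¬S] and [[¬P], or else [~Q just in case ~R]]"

#1: This is not S or (not P -> not Q).

not S = not False = True
not P = not True = False
not Q = not False = True
not P -> not Q = False -> True = True
not S or (not P -> not Q) = True or True = True
So #1 is true.

#2: This is (R and P) nor S.

R and P = True and True = True
(R and P) nor S = True nor False = False
Hence #2 is false.

#3: Formalization: not S and (not P or (not Q iff not R))

not S = not False = True
not P = not True = False
not Q = not False = True
not R = not True = False
not Q iff not R = True iff False = False
not P or (not Q iff not R) = False or False = False
not S and (not P or (not Q iff not R)) = True and False = False
Hence #3 is false.

1 of the 3 statements is true.

1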